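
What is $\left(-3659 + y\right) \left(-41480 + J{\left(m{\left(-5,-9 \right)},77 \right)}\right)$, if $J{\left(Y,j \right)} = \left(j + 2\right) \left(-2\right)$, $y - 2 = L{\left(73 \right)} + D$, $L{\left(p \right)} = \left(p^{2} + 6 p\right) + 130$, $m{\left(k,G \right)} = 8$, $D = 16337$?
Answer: $-773509126$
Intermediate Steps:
$L{\left(p \right)} = 130 + p^{2} + 6 p$
$y = 22236$ ($y = 2 + \left(\left(130 + 73^{2} + 6 \cdot 73\right) + 16337\right) = 2 + \left(\left(130 + 5329 + 438\right) + 16337\right) = 2 + \left(5897 + 16337\right) = 2 + 22234 = 22236$)
$J{\left(Y,j \right)} = -4 - 2 j$ ($J{\left(Y,j \right)} = \left(2 + j\right) \left(-2\right) = -4 - 2 j$)
$\left(-3659 + y\right) \left(-41480 + J{\left(m{\left(-5,-9 \right)},77 \right)}\right) = \left(-3659 + 22236\right) \left(-41480 - 158\right) = 18577 \left(-41480 - 158\right) = 18577 \left(-41638\right) = -773509126$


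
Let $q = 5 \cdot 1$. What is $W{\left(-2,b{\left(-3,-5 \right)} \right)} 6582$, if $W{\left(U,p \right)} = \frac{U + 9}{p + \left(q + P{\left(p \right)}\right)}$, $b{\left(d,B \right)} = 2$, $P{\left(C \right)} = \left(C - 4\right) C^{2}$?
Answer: $-46074$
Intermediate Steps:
$q = 5$
$P{\left(C \right)} = C^{2} \left(-4 + C\right)$ ($P{\left(C \right)} = \left(-4 + C\right) C^{2} = C^{2} \left(-4 + C\right)$)
$W{\left(U,p \right)} = \frac{9 + U}{5 + p + p^{2} \left(-4 + p\right)}$ ($W{\left(U,p \right)} = \frac{U + 9}{p + \left(5 + p^{2} \left(-4 + p\right)\right)} = \frac{9 + U}{5 + p + p^{2} \left(-4 + p\right)}$)
$W{\left(-2,b{\left(-3,-5 \right)} \right)} 6582 = \frac{9 - 2}{5 + 2 + 2^{2} \left(-4 + 2\right)} 6582 = \frac{1}{5 + 2 + 4 \left(-2\right)} 7 \cdot 6582 = \frac{1}{5 + 2 - 8} \cdot 7 \cdot 6582 = \frac{1}{-1} \cdot 7 \cdot 6582 = \left(-1\right) 7 \cdot 6582 = \left(-7\right) 6582 = -46074$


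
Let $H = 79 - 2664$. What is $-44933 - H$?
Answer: $-42348$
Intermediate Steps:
$H = -2585$ ($H = 79 - 2664 = -2585$)
$-44933 - H = -44933 - -2585 = -44933 + 2585 = -42348$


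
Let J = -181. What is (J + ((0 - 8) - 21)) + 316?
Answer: 106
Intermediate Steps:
(J + ((0 - 8) - 21)) + 316 = (-181 + ((0 - 8) - 21)) + 316 = (-181 + (-8 - 21)) + 316 = (-181 - 29) + 316 = -210 + 316 = 106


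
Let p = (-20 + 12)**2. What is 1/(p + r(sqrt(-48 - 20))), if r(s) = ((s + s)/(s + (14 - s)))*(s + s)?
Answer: 7/312 ≈ 0.022436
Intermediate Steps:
p = 64 (p = (-8)**2 = 64)
r(s) = 2*s**2/7 (r(s) = ((2*s)/14)*(2*s) = ((2*s)*(1/14))*(2*s) = (s/7)*(2*s) = 2*s**2/7)
1/(p + r(sqrt(-48 - 20))) = 1/(64 + 2*(sqrt(-48 - 20))**2/7) = 1/(64 + 2*(sqrt(-68))**2/7) = 1/(64 + 2*(2*I*sqrt(17))**2/7) = 1/(64 + (2/7)*(-68)) = 1/(64 - 136/7) = 1/(312/7) = 7/312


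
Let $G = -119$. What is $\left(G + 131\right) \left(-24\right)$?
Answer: $-288$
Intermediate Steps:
$\left(G + 131\right) \left(-24\right) = \left(-119 + 131\right) \left(-24\right) = 12 \left(-24\right) = -288$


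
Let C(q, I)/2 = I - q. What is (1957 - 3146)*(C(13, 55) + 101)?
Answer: -219965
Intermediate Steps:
C(q, I) = -2*q + 2*I (C(q, I) = 2*(I - q) = -2*q + 2*I)
(1957 - 3146)*(C(13, 55) + 101) = (1957 - 3146)*((-2*13 + 2*55) + 101) = -1189*((-26 + 110) + 101) = -1189*(84 + 101) = -1189*185 = -219965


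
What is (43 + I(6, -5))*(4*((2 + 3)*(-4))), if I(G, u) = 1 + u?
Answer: -3120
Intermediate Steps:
(43 + I(6, -5))*(4*((2 + 3)*(-4))) = (43 + (1 - 5))*(4*((2 + 3)*(-4))) = (43 - 4)*(4*(5*(-4))) = 39*(4*(-20)) = 39*(-80) = -3120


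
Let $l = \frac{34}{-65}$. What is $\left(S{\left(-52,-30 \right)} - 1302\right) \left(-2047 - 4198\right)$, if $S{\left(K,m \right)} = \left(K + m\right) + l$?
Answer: $\frac{112402506}{13} \approx 8.6464 \cdot 10^{6}$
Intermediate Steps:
$l = - \frac{34}{65}$ ($l = 34 \left(- \frac{1}{65}\right) = - \frac{34}{65} \approx -0.52308$)
$S{\left(K,m \right)} = - \frac{34}{65} + K + m$ ($S{\left(K,m \right)} = \left(K + m\right) - \frac{34}{65} = - \frac{34}{65} + K + m$)
$\left(S{\left(-52,-30 \right)} - 1302\right) \left(-2047 - 4198\right) = \left(\left(- \frac{34}{65} - 52 - 30\right) - 1302\right) \left(-2047 - 4198\right) = \left(- \frac{5364}{65} - 1302\right) \left(-6245\right) = \left(- \frac{89994}{65}\right) \left(-6245\right) = \frac{112402506}{13}$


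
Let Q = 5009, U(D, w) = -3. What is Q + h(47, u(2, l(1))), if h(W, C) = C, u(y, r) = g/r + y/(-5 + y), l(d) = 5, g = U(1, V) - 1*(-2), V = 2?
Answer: 75122/15 ≈ 5008.1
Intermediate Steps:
g = -1 (g = -3 - 1*(-2) = -3 + 2 = -1)
u(y, r) = -1/r + y/(-5 + y)
Q + h(47, u(2, l(1))) = 5009 + (5 - 1*2 + 5*2)/(5*(-5 + 2)) = 5009 + (⅕)*(5 - 2 + 10)/(-3) = 5009 + (⅕)*(-⅓)*13 = 5009 - 13/15 = 75122/15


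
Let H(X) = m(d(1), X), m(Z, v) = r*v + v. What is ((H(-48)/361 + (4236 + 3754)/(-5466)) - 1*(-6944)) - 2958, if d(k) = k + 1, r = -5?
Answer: 3931721959/986613 ≈ 3985.1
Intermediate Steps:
d(k) = 1 + k
m(Z, v) = -4*v (m(Z, v) = -5*v + v = -4*v)
H(X) = -4*X
((H(-48)/361 + (4236 + 3754)/(-5466)) - 1*(-6944)) - 2958 = ((-4*(-48)/361 + (4236 + 3754)/(-5466)) - 1*(-6944)) - 2958 = ((192*(1/361) + 7990*(-1/5466)) + 6944) - 2958 = ((192/361 - 3995/2733) + 6944) - 2958 = (-917459/986613 + 6944) - 2958 = 6850123213/986613 - 2958 = 3931721959/986613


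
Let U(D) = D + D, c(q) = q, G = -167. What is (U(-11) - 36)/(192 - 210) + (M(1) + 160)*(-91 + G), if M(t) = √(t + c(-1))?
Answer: -371491/9 ≈ -41277.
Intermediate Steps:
U(D) = 2*D
M(t) = √(-1 + t) (M(t) = √(t - 1) = √(-1 + t))
(U(-11) - 36)/(192 - 210) + (M(1) + 160)*(-91 + G) = (2*(-11) - 36)/(192 - 210) + (√(-1 + 1) + 160)*(-91 - 167) = (-22 - 36)/(-18) + (√0 + 160)*(-258) = -58*(-1/18) + (0 + 160)*(-258) = 29/9 + 160*(-258) = 29/9 - 41280 = -371491/9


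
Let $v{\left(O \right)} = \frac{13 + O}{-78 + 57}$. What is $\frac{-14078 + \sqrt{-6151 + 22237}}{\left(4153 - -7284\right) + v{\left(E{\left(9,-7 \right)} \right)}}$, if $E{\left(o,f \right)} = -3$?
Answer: $- \frac{295638}{240167} + \frac{21 \sqrt{16086}}{240167} \approx -1.2199$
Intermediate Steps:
$v{\left(O \right)} = - \frac{13}{21} - \frac{O}{21}$ ($v{\left(O \right)} = \frac{13 + O}{-21} = \left(13 + O\right) \left(- \frac{1}{21}\right) = - \frac{13}{21} - \frac{O}{21}$)
$\frac{-14078 + \sqrt{-6151 + 22237}}{\left(4153 - -7284\right) + v{\left(E{\left(9,-7 \right)} \right)}} = \frac{-14078 + \sqrt{-6151 + 22237}}{\left(4153 - -7284\right) - \frac{10}{21}} = \frac{-14078 + \sqrt{16086}}{\left(4153 + 7284\right) + \left(- \frac{13}{21} + \frac{1}{7}\right)} = \frac{-14078 + \sqrt{16086}}{11437 - \frac{10}{21}} = \frac{-14078 + \sqrt{16086}}{\frac{240167}{21}} = \left(-14078 + \sqrt{16086}\right) \frac{21}{240167} = - \frac{295638}{240167} + \frac{21 \sqrt{16086}}{240167}$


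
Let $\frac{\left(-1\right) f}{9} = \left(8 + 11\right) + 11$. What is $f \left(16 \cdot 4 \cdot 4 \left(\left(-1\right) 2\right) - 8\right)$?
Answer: $140400$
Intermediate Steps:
$f = -270$ ($f = - 9 \left(\left(8 + 11\right) + 11\right) = - 9 \left(19 + 11\right) = \left(-9\right) 30 = -270$)
$f \left(16 \cdot 4 \cdot 4 \left(\left(-1\right) 2\right) - 8\right) = - 270 \left(16 \cdot 4 \cdot 4 \left(\left(-1\right) 2\right) - 8\right) = - 270 \left(16 \cdot 16 \left(-2\right) - 8\right) = - 270 \left(16 \left(-32\right) - 8\right) = - 270 \left(-512 - 8\right) = \left(-270\right) \left(-520\right) = 140400$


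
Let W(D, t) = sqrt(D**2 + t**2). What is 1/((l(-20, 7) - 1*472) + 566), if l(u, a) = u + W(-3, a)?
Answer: 37/2709 - sqrt(58)/5418 ≈ 0.012253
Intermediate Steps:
l(u, a) = u + sqrt(9 + a**2) (l(u, a) = u + sqrt((-3)**2 + a**2) = u + sqrt(9 + a**2))
1/((l(-20, 7) - 1*472) + 566) = 1/(((-20 + sqrt(9 + 7**2)) - 1*472) + 566) = 1/(((-20 + sqrt(9 + 49)) - 472) + 566) = 1/(((-20 + sqrt(58)) - 472) + 566) = 1/((-492 + sqrt(58)) + 566) = 1/(74 + sqrt(58))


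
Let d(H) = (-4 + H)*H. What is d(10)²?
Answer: 3600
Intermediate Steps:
d(H) = H*(-4 + H)
d(10)² = (10*(-4 + 10))² = (10*6)² = 60² = 3600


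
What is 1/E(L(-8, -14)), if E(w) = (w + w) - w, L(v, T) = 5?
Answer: ⅕ ≈ 0.20000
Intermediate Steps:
E(w) = w (E(w) = 2*w - w = w)
1/E(L(-8, -14)) = 1/5 = ⅕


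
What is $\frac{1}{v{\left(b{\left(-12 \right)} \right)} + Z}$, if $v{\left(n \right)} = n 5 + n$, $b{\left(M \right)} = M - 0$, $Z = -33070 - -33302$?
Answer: $\frac{1}{160} \approx 0.00625$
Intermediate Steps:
$Z = 232$ ($Z = -33070 + 33302 = 232$)
$b{\left(M \right)} = M$ ($b{\left(M \right)} = M + 0 = M$)
$v{\left(n \right)} = 6 n$ ($v{\left(n \right)} = 5 n + n = 6 n$)
$\frac{1}{v{\left(b{\left(-12 \right)} \right)} + Z} = \frac{1}{6 \left(-12\right) + 232} = \frac{1}{-72 + 232} = \frac{1}{160}$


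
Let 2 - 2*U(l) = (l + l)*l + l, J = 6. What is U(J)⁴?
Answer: 2085136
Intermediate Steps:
U(l) = 1 - l² - l/2 (U(l) = 1 - ((l + l)*l + l)/2 = 1 - ((2*l)*l + l)/2 = 1 - (2*l² + l)/2 = 1 - (l + 2*l²)/2 = 1 + (-l² - l/2) = 1 - l² - l/2)
U(J)⁴ = (1 - 1*6² - ½*6)⁴ = (1 - 1*36 - 3)⁴ = (1 - 36 - 3)⁴ = (-38)⁴ = 2085136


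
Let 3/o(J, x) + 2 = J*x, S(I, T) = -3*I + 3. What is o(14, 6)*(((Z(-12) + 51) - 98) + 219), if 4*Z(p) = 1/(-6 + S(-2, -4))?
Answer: 2065/328 ≈ 6.2957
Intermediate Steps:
S(I, T) = 3 - 3*I
o(J, x) = 3/(-2 + J*x)
Z(p) = 1/12 (Z(p) = 1/(4*(-6 + (3 - 3*(-2)))) = 1/(4*(-6 + (3 + 6))) = 1/(4*(-6 + 9)) = (¼)/3 = (¼)*(⅓) = 1/12)
o(14, 6)*(((Z(-12) + 51) - 98) + 219) = (3/(-2 + 14*6))*(((1/12 + 51) - 98) + 219) = (3/(-2 + 84))*((613/12 - 98) + 219) = (3/82)*(-563/12 + 219) = (3*(1/82))*(2065/12) = (3/82)*(2065/12) = 2065/328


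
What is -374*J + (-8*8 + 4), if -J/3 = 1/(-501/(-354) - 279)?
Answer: -2097696/32755 ≈ -64.042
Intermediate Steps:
J = 354/32755 (J = -3/(-501/(-354) - 279) = -3/(-501*(-1/354) - 279) = -3/(167/118 - 279) = -3/(-32755/118) = -3*(-118/32755) = 354/32755 ≈ 0.010808)
-374*J + (-8*8 + 4) = -374*354/32755 + (-8*8 + 4) = -132396/32755 + (-64 + 4) = -132396/32755 - 60 = -2097696/32755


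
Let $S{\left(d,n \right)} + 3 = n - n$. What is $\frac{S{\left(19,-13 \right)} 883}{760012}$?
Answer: $- \frac{2649}{760012} \approx -0.0034855$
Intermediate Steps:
$S{\left(d,n \right)} = -3$ ($S{\left(d,n \right)} = -3 + \left(n - n\right) = -3 + 0 = -3$)
$\frac{S{\left(19,-13 \right)} 883}{760012} = \frac{\left(-3\right) 883}{760012} = \left(-2649\right) \frac{1}{760012} = - \frac{2649}{760012}$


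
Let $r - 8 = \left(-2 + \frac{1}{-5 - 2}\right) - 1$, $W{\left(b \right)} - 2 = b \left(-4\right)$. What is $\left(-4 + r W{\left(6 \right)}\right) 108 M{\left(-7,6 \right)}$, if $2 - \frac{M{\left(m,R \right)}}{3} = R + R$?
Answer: $\frac{2514240}{7} \approx 3.5918 \cdot 10^{5}$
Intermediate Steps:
$W{\left(b \right)} = 2 - 4 b$ ($W{\left(b \right)} = 2 + b \left(-4\right) = 2 - 4 b$)
$M{\left(m,R \right)} = 6 - 6 R$ ($M{\left(m,R \right)} = 6 - 3 \left(R + R\right) = 6 - 3 \cdot 2 R = 6 - 6 R$)
$r = \frac{34}{7}$ ($r = 8 - \left(3 - \frac{1}{-5 - 2}\right) = 8 - \left(3 + \frac{1}{7}\right) = 8 - \frac{22}{7} = \frac{34}{7} \approx 4.8571$)
$\left(-4 + r W{\left(6 \right)}\right) 108 M{\left(-7,6 \right)} = \left(-4 + \frac{34 \left(2 - 24\right)}{7}\right) 108 \left(6 - 36\right) = \left(-4 + \frac{34}{7} \left(-22\right)\right) 108 \left(-30\right) = \left(-4 - \frac{748}{7}\right) 108 \left(-30\right) = \left(- \frac{776}{7}\right) 108 \left(-30\right) = \left(- \frac{83808}{7}\right) \left(-30\right) = \frac{2514240}{7}$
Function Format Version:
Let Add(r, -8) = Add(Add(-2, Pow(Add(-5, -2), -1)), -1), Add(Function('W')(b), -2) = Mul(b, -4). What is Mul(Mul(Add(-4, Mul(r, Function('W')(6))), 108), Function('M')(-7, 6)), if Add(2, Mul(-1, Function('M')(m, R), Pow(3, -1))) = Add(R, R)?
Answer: Rational(2514240, 7) ≈ 3.5918e+5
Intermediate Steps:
Function('W')(b) = Add(2, Mul(-4, b)) (Function('W')(b) = Add(2, Mul(b, -4)) = Add(2, Mul(-4, b)))
Function('M')(m, R) = Add(6, Mul(-6, R)) (Function('M')(m, R) = Add(6, Mul(-3, Add(R, R))) = Add(6, Mul(-3, Mul(2, R))) = Add(6, Mul(-6, R)))
r = Rational(34, 7) (r = Add(8, Add(Add(-2, Pow(Add(-5, -2), -1)), -1)) = Add(8, Add(Add(-2, Pow(-7, -1)), -1)) = Add(8, Add(Add(-2, Rational(-1, 7)), -1)) = Add(8, Add(Rational(-15, 7), -1)) = Add(8, Rational(-22, 7)) = Rational(34, 7) ≈ 4.8571)
Mul(Mul(Add(-4, Mul(r, Function('W')(6))), 108), Function('M')(-7, 6)) = Mul(Mul(Add(-4, Mul(Rational(34, 7), Add(2, Mul(-4, 6)))), 108), Add(6, Mul(-6, 6))) = Mul(Mul(Add(-4, Mul(Rational(34, 7), Add(2, -24))), 108), Add(6, -36)) = Mul(Mul(Add(-4, Mul(Rational(34, 7), -22)), 108), -30) = Mul(Mul(Add(-4, Rational(-748, 7)), 108), -30) = Mul(Mul(Rational(-776, 7), 108), -30) = Mul(Rational(-83808, 7), -30) = Rational(2514240, 7)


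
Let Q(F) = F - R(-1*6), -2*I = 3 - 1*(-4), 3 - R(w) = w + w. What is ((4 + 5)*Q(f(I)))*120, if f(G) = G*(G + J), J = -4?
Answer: 12150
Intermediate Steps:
R(w) = 3 - 2*w (R(w) = 3 - (w + w) = 3 - 2*w)
I = -7/2 (I = -(3 - 1*(-4))/2 = -(3 + 4)/2 = -1/2*7 = -7/2 ≈ -3.5000)
f(G) = G*(-4 + G) (f(G) = G*(G - 4) = G*(-4 + G))
Q(F) = -15 + F (Q(F) = F - (3 - (-2)*6) = F - (3 - 2*(-6)) = F - (3 + 12) = F - 1*15 = F - 15 = -15 + F)
((4 + 5)*Q(f(I)))*120 = ((4 + 5)*(-15 - 7*(-4 - 7/2)/2))*120 = (9*(-15 - 7/2*(-15/2)))*120 = (9*(-15 + 105/4))*120 = (9*(45/4))*120 = (405/4)*120 = 12150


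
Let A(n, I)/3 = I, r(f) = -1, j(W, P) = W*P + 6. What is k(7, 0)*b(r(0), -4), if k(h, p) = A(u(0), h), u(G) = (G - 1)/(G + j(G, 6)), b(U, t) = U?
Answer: -21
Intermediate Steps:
j(W, P) = 6 + P*W (j(W, P) = P*W + 6 = 6 + P*W)
u(G) = (-1 + G)/(6 + 7*G) (u(G) = (G - 1)/(G + (6 + 6*G)) = (-1 + G)/(6 + 7*G))
A(n, I) = 3*I
k(h, p) = 3*h
k(7, 0)*b(r(0), -4) = (3*7)*(-1) = 21*(-1) = -21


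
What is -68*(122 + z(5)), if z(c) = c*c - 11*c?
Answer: -6256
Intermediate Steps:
z(c) = c² - 11*c
-68*(122 + z(5)) = -68*(122 + 5*(-11 + 5)) = -68*(122 + 5*(-6)) = -68*(122 - 30) = -68*92 = -6256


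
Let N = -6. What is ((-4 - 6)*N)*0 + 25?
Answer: 25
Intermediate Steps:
((-4 - 6)*N)*0 + 25 = ((-4 - 6)*(-6))*0 + 25 = -10*(-6)*0 + 25 = 60*0 + 25 = 0 + 25 = 25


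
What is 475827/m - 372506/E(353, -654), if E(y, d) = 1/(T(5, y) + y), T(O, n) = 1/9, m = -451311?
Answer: -178090942745197/1353933 ≈ -1.3154e+8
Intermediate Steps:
T(O, n) = ⅑
E(y, d) = 1/(⅑ + y)
475827/m - 372506/E(353, -654) = 475827/(-451311) - 372506/(9/(1 + 9*353)) = 475827*(-1/451311) - 372506/(9/(1 + 3177)) = -158609/150437 - 372506/(9/3178) = -158609/150437 - 372506/(9*(1/3178)) = -158609/150437 - 372506/9/3178 = -158609/150437 - 372506*3178/9 = -158609/150437 - 1183824068/9 = -178090942745197/1353933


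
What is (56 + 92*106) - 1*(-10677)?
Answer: 20485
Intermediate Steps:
(56 + 92*106) - 1*(-10677) = (56 + 9752) + 10677 = 9808 + 10677 = 20485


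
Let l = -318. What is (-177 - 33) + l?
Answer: -528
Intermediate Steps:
(-177 - 33) + l = (-177 - 33) - 318 = -210 - 318 = -528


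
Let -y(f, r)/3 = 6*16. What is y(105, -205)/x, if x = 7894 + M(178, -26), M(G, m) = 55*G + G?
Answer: -48/2977 ≈ -0.016124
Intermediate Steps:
y(f, r) = -288 (y(f, r) = -18*16 = -3*96 = -288)
M(G, m) = 56*G
x = 17862 (x = 7894 + 56*178 = 7894 + 9968 = 17862)
y(105, -205)/x = -288/17862 = -288*1/17862 = -48/2977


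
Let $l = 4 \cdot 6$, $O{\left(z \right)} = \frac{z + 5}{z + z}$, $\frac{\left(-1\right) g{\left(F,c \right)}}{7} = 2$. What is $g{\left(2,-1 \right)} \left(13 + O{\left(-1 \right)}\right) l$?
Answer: $-3696$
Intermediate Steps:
$g{\left(F,c \right)} = -14$ ($g{\left(F,c \right)} = \left(-7\right) 2 = -14$)
$O{\left(z \right)} = \frac{5 + z}{2 z}$
$l = 24$
$g{\left(2,-1 \right)} \left(13 + O{\left(-1 \right)}\right) l = - 14 \left(13 + \frac{5 - 1}{2 \left(-1\right)}\right) 24 = - 14 \left(13 + \frac{1}{2} \left(-1\right) 4\right) 24 = - 14 \left(13 - 2\right) 24 = \left(-14\right) 11 \cdot 24 = \left(-154\right) 24 = -3696$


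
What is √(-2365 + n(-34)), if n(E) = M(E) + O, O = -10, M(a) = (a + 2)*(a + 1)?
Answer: I*√1319 ≈ 36.318*I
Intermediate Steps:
M(a) = (1 + a)*(2 + a) (M(a) = (2 + a)*(1 + a) = (1 + a)*(2 + a))
n(E) = -8 + E² + 3*E (n(E) = (2 + E² + 3*E) - 10 = -8 + E² + 3*E)
√(-2365 + n(-34)) = √(-2365 + (-8 + (-34)² + 3*(-34))) = √(-2365 + (-8 + 1156 - 102)) = √(-2365 + 1046) = √(-1319) = I*√1319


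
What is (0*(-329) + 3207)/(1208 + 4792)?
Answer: 1069/2000 ≈ 0.53450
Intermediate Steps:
(0*(-329) + 3207)/(1208 + 4792) = (0 + 3207)/6000 = 3207*(1/6000) = 1069/2000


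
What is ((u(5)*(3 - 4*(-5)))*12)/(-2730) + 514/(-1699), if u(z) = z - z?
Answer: -514/1699 ≈ -0.30253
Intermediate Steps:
u(z) = 0
((u(5)*(3 - 4*(-5)))*12)/(-2730) + 514/(-1699) = ((0*(3 - 4*(-5)))*12)/(-2730) + 514/(-1699) = ((0*(3 + 20))*12)*(-1/2730) + 514*(-1/1699) = ((0*23)*12)*(-1/2730) - 514/1699 = (0*12)*(-1/2730) - 514/1699 = 0*(-1/2730) - 514/1699 = 0 - 514/1699 = -514/1699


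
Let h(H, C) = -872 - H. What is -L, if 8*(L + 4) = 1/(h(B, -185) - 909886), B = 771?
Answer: 29168929/7292232 ≈ 4.0000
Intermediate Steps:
L = -29168929/7292232 (L = -4 + 1/(8*((-872 - 1*771) - 909886)) = -4 + 1/(8*((-872 - 771) - 909886)) = -4 + 1/(8*(-1643 - 909886)) = -4 + (⅛)/(-911529) = -4 + (⅛)*(-1/911529) = -4 - 1/7292232 = -29168929/7292232 ≈ -4.0000)
-L = -1*(-29168929/7292232) = 29168929/7292232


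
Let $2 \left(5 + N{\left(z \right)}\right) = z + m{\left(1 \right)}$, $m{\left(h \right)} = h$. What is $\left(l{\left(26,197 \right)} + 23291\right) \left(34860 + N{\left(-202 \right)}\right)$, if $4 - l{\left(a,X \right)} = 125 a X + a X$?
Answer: $- \frac{43239950193}{2} \approx -2.162 \cdot 10^{10}$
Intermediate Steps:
$l{\left(a,X \right)} = 4 - 126 X a$ ($l{\left(a,X \right)} = 4 - \left(125 a X + a X\right) = 4 - \left(125 X a + X a\right) = 4 - 126 X a$)
$N{\left(z \right)} = - \frac{9}{2} + \frac{z}{2}$ ($N{\left(z \right)} = -5 + \frac{z + 1}{2} = -5 + \frac{1 + z}{2} = -5 + \left(\frac{1}{2} + \frac{z}{2}\right) = - \frac{9}{2} + \frac{z}{2}$)
$\left(l{\left(26,197 \right)} + 23291\right) \left(34860 + N{\left(-202 \right)}\right) = \left(\left(4 - 24822 \cdot 26\right) + 23291\right) \left(34860 + \left(- \frac{9}{2} + \frac{1}{2} \left(-202\right)\right)\right) = \left(\left(4 - 645372\right) + 23291\right) \left(34860 - \frac{211}{2}\right) = \left(-645368 + 23291\right) \left(34860 - \frac{211}{2}\right) = \left(-622077\right) \frac{69509}{2} = - \frac{43239950193}{2}$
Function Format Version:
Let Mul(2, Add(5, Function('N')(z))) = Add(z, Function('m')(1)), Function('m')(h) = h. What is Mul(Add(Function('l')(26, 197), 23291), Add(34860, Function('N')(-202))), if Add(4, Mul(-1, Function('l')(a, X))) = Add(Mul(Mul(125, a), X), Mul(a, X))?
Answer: Rational(-43239950193, 2) ≈ -2.1620e+10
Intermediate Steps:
Function('l')(a, X) = Add(4, Mul(-126, X, a)) (Function('l')(a, X) = Add(4, Mul(-1, Add(Mul(Mul(125, a), X), Mul(a, X)))) = Add(4, Mul(-1, Add(Mul(125, X, a), Mul(X, a)))) = Add(4, Mul(-1, Mul(126, X, a))) = Add(4, Mul(-126, X, a)))
Function('N')(z) = Add(Rational(-9, 2), Mul(Rational(1, 2), z)) (Function('N')(z) = Add(-5, Mul(Rational(1, 2), Add(z, 1))) = Add(-5, Mul(Rational(1, 2), Add(1, z))) = Add(-5, Add(Rational(1, 2), Mul(Rational(1, 2), z))) = Add(Rational(-9, 2), Mul(Rational(1, 2), z)))
Mul(Add(Function('l')(26, 197), 23291), Add(34860, Function('N')(-202))) = Mul(Add(Add(4, Mul(-126, 197, 26)), 23291), Add(34860, Add(Rational(-9, 2), Mul(Rational(1, 2), -202)))) = Mul(Add(Add(4, -645372), 23291), Add(34860, Add(Rational(-9, 2), -101))) = Mul(Add(-645368, 23291), Add(34860, Rational(-211, 2))) = Mul(-622077, Rational(69509, 2)) = Rational(-43239950193, 2)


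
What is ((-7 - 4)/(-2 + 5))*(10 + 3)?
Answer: -143/3 ≈ -47.667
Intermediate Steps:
((-7 - 4)/(-2 + 5))*(10 + 3) = -11/3*13 = -143/3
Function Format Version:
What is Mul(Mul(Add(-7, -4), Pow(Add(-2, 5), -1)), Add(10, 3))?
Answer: Rational(-143, 3) ≈ -47.667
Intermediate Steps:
Mul(Mul(Add(-7, -4), Pow(Add(-2, 5), -1)), Add(10, 3)) = Mul(Mul(-11, Pow(3, -1)), 13) = Mul(Mul(-11, Rational(1, 3)), 13) = Mul(Rational(-11, 3), 13) = Rational(-143, 3)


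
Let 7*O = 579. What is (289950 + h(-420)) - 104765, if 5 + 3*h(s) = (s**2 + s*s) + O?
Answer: 6359029/21 ≈ 3.0281e+5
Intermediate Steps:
O = 579/7 (O = (1/7)*579 = 579/7 ≈ 82.714)
h(s) = 544/21 + 2*s**2/3 (h(s) = -5/3 + ((s**2 + s*s) + 579/7)/3 = -5/3 + ((s**2 + s**2) + 579/7)/3 = -5/3 + (2*s**2 + 579/7)/3 = -5/3 + (579/7 + 2*s**2)/3 = -5/3 + (193/7 + 2*s**2/3) = 544/21 + 2*s**2/3)
(289950 + h(-420)) - 104765 = (289950 + (544/21 + (2/3)*(-420)**2)) - 104765 = (289950 + (544/21 + (2/3)*176400)) - 104765 = (289950 + (544/21 + 117600)) - 104765 = (289950 + 2470144/21) - 104765 = 8559094/21 - 104765 = 6359029/21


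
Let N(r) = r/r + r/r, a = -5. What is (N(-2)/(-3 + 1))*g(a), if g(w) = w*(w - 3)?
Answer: -40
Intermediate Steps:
N(r) = 2 (N(r) = 1 + 1 = 2)
g(w) = w*(-3 + w)
(N(-2)/(-3 + 1))*g(a) = (2/(-3 + 1))*(-5*(-3 - 5)) = (2/(-2))*(-5*(-8)) = -½*2*40 = -1*40 = -40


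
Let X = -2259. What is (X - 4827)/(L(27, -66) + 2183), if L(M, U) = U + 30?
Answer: -7086/2147 ≈ -3.3004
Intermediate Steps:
L(M, U) = 30 + U
(X - 4827)/(L(27, -66) + 2183) = (-2259 - 4827)/((30 - 66) + 2183) = -7086/(-36 + 2183) = -7086/2147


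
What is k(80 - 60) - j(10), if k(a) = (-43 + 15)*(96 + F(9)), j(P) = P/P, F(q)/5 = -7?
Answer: -1709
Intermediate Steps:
F(q) = -35 (F(q) = 5*(-7) = -35)
j(P) = 1
k(a) = -1708 (k(a) = (-43 + 15)*(96 - 35) = -28*61 = -1708)
k(80 - 60) - j(10) = -1708 - 1*1 = -1708 - 1 = -1709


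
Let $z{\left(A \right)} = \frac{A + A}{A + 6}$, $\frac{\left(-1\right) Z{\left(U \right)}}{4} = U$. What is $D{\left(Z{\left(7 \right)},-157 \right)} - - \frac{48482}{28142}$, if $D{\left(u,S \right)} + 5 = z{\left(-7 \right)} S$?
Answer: $- \frac{30974172}{14071} \approx -2201.3$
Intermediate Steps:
$Z{\left(U \right)} = - 4 U$
$z{\left(A \right)} = \frac{2 A}{6 + A}$
$D{\left(u,S \right)} = -5 + 14 S$ ($D{\left(u,S \right)} = -5 + 2 \left(-7\right) \frac{1}{6 - 7} S = -5 + 2 \left(-7\right) \frac{1}{-1} S = -5 + 2 \left(-7\right) \left(-1\right) S = -5 + 14 S$)
$D{\left(Z{\left(7 \right)},-157 \right)} - - \frac{48482}{28142} = \left(-5 + 14 \left(-157\right)\right) - - \frac{48482}{28142} = \left(-5 - 2198\right) - \left(-48482\right) \frac{1}{28142} = -2203 - - \frac{24241}{14071} = -2203 + \frac{24241}{14071} = - \frac{30974172}{14071}$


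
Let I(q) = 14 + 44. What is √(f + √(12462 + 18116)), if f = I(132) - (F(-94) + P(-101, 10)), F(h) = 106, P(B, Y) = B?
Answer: √(53 + √30578) ≈ 15.095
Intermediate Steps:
I(q) = 58
f = 53 (f = 58 - (106 - 101) = 58 - 1*5 = 58 - 5 = 53)
√(f + √(12462 + 18116)) = √(53 + √(12462 + 18116)) = √(53 + √30578)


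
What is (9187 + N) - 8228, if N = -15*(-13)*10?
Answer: 2909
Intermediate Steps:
N = 1950 (N = 195*10 = 1950)
(9187 + N) - 8228 = (9187 + 1950) - 8228 = 11137 - 8228 = 2909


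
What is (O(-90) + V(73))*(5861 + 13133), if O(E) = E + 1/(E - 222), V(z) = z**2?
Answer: 15523482799/156 ≈ 9.9510e+7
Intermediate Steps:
O(E) = E + 1/(-222 + E)
(O(-90) + V(73))*(5861 + 13133) = ((1 + (-90)**2 - 222*(-90))/(-222 - 90) + 73**2)*(5861 + 13133) = ((1 + 8100 + 19980)/(-312) + 5329)*18994 = (-1/312*28081 + 5329)*18994 = (-28081/312 + 5329)*18994 = (1634567/312)*18994 = 15523482799/156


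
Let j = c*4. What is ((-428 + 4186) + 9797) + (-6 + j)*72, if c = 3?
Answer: 13987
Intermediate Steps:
j = 12 (j = 3*4 = 12)
((-428 + 4186) + 9797) + (-6 + j)*72 = ((-428 + 4186) + 9797) + (-6 + 12)*72 = (3758 + 9797) + 6*72 = 13555 + 432 = 13987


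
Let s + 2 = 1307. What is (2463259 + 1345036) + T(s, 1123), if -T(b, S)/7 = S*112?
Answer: 2927863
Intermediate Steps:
s = 1305 (s = -2 + 1307 = 1305)
T(b, S) = -784*S (T(b, S) = -7*S*112 = -784*S)
(2463259 + 1345036) + T(s, 1123) = (2463259 + 1345036) - 784*1123 = 3808295 - 880432 = 2927863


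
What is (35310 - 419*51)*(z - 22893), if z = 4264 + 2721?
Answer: -221773428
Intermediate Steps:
z = 6985
(35310 - 419*51)*(z - 22893) = (35310 - 419*51)*(6985 - 22893) = (35310 - 21369)*(-15908) = 13941*(-15908) = -221773428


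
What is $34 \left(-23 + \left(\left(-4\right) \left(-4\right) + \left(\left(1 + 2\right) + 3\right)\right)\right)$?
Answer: $-34$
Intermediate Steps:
$34 \left(-23 + \left(\left(-4\right) \left(-4\right) + \left(\left(1 + 2\right) + 3\right)\right)\right) = 34 \left(-23 + \left(16 + \left(3 + 3\right)\right)\right) = 34 \left(-23 + \left(16 + 6\right)\right) = 34 \left(-23 + 22\right) = 34 \left(-1\right) = -34$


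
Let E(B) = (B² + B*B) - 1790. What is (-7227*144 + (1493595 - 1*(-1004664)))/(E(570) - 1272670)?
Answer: -485857/208220 ≈ -2.3334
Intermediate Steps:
E(B) = -1790 + 2*B² (E(B) = (B² + B²) - 1790 = 2*B² - 1790 = -1790 + 2*B²)
(-7227*144 + (1493595 - 1*(-1004664)))/(E(570) - 1272670) = (-7227*144 + (1493595 - 1*(-1004664)))/((-1790 + 2*570²) - 1272670) = (-1040688 + (1493595 + 1004664))/((-1790 + 2*324900) - 1272670) = (-1040688 + 2498259)/((-1790 + 649800) - 1272670) = 1457571/(648010 - 1272670) = 1457571/(-624660) = 1457571*(-1/624660) = -485857/208220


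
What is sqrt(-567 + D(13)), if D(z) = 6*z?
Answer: I*sqrt(489) ≈ 22.113*I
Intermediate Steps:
sqrt(-567 + D(13)) = sqrt(-567 + 6*13) = sqrt(-567 + 78) = sqrt(-489) = I*sqrt(489)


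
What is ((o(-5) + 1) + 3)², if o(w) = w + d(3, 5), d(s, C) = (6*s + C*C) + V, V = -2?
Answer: 1600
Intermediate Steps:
d(s, C) = -2 + C² + 6*s (d(s, C) = (6*s + C*C) - 2 = (6*s + C²) - 2 = (C² + 6*s) - 2 = -2 + C² + 6*s)
o(w) = 41 + w (o(w) = w + (-2 + 5² + 6*3) = w + (-2 + 25 + 18) = w + 41 = 41 + w)
((o(-5) + 1) + 3)² = (((41 - 5) + 1) + 3)² = ((36 + 1) + 3)² = (37 + 3)² = 40² = 1600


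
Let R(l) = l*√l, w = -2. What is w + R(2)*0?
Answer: -2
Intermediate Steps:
R(l) = l^(3/2)
w + R(2)*0 = -2 + 2^(3/2)*0 = -2 + (2*√2)*0 = -2 + 0 = -2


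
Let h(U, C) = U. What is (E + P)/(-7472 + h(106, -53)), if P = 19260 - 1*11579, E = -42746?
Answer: 35065/7366 ≈ 4.7604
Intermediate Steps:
P = 7681 (P = 19260 - 11579 = 7681)
(E + P)/(-7472 + h(106, -53)) = (-42746 + 7681)/(-7472 + 106) = -35065/(-7366) = -35065*(-1/7366) = 35065/7366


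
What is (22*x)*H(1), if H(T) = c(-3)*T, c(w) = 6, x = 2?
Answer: 264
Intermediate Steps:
H(T) = 6*T
(22*x)*H(1) = (22*2)*(6*1) = 44*6 = 264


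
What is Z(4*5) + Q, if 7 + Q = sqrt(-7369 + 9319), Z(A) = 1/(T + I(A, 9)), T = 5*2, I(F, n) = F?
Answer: -209/30 + 5*sqrt(78) ≈ 37.192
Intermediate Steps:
T = 10
Z(A) = 1/(10 + A)
Q = -7 + 5*sqrt(78) (Q = -7 + sqrt(-7369 + 9319) = -7 + sqrt(1950) = -7 + 5*sqrt(78) ≈ 37.159)
Z(4*5) + Q = 1/(10 + 4*5) + (-7 + 5*sqrt(78)) = 1/(10 + 20) + (-7 + 5*sqrt(78)) = 1/30 + (-7 + 5*sqrt(78)) = -209/30 + 5*sqrt(78)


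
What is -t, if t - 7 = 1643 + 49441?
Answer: -51091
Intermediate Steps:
t = 51091 (t = 7 + (1643 + 49441) = 7 + 51084 = 51091)
-t = -1*51091 = -51091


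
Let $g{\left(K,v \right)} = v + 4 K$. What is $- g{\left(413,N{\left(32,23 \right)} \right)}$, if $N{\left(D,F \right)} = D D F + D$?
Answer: $-25236$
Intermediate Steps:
$N{\left(D,F \right)} = D + F D^{2}$ ($N{\left(D,F \right)} = D^{2} F + D = F D^{2} + D = D + F D^{2}$)
$- g{\left(413,N{\left(32,23 \right)} \right)} = - (32 \left(1 + 32 \cdot 23\right) + 4 \cdot 413) = - (32 \left(1 + 736\right) + 1652) = - (32 \cdot 737 + 1652) = - (23584 + 1652) = \left(-1\right) 25236 = -25236$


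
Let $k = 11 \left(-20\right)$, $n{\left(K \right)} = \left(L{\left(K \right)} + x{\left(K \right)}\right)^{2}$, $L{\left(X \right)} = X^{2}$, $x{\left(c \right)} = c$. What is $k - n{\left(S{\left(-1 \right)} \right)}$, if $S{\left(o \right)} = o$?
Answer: $-220$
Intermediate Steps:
$n{\left(K \right)} = \left(K + K^{2}\right)^{2}$ ($n{\left(K \right)} = \left(K^{2} + K\right)^{2} = \left(K + K^{2}\right)^{2}$)
$k = -220$
$k - n{\left(S{\left(-1 \right)} \right)} = -220 - \left(-1\right)^{2} \left(1 - 1\right)^{2} = -220 - 1 \cdot 0^{2} = -220 - 1 \cdot 0 = -220 - 0 = -220 + 0 = -220$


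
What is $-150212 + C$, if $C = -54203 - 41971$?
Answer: $-246386$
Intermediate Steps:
$C = -96174$
$-150212 + C = -150212 - 96174 = -246386$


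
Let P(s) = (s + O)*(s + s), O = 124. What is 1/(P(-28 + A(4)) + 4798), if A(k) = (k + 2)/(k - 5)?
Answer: -1/1322 ≈ -0.00075643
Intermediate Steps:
A(k) = (2 + k)/(-5 + k)
P(s) = 2*s*(124 + s) (P(s) = (s + 124)*(s + s) = (124 + s)*(2*s) = 2*s*(124 + s))
1/(P(-28 + A(4)) + 4798) = 1/(2*(-28 + (2 + 4)/(-5 + 4))*(124 + (-28 + (2 + 4)/(-5 + 4))) + 4798) = 1/(2*(-28 + 6/(-1))*(124 + (-28 + 6/(-1))) + 4798) = 1/(2*(-28 - 1*6)*(124 + (-28 - 1*6)) + 4798) = 1/(2*(-28 - 6)*(124 + (-28 - 6)) + 4798) = 1/(2*(-34)*(124 - 34) + 4798) = 1/(2*(-34)*90 + 4798) = 1/(-6120 + 4798) = 1/(-1322) = -1/1322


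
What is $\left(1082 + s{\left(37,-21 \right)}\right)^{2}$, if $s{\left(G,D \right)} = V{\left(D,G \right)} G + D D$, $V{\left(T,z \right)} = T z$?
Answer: $741255076$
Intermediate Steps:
$s{\left(G,D \right)} = D^{2} + D G^{2}$ ($s{\left(G,D \right)} = D G G + D D = D G^{2} + D^{2} = D^{2} + D G^{2}$)
$\left(1082 + s{\left(37,-21 \right)}\right)^{2} = \left(1082 - 21 \left(-21 + 37^{2}\right)\right)^{2} = \left(1082 - 21 \left(-21 + 1369\right)\right)^{2} = \left(1082 - 28308\right)^{2} = \left(-27226\right)^{2} = 741255076$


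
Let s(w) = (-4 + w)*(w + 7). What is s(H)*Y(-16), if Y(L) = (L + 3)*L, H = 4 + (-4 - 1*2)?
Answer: -6240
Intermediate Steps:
H = -2 (H = 4 + (-4 - 2) = 4 - 6 = -2)
s(w) = (-4 + w)*(7 + w)
Y(L) = L*(3 + L) (Y(L) = (3 + L)*L = L*(3 + L))
s(H)*Y(-16) = (-28 + (-2)**2 + 3*(-2))*(-16*(3 - 16)) = (-28 + 4 - 6)*(-16*(-13)) = -30*208 = -6240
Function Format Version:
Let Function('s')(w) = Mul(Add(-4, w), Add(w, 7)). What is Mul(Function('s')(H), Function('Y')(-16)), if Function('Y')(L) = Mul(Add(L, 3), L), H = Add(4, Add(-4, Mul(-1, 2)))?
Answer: -6240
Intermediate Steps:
H = -2 (H = Add(4, Add(-4, -2)) = Add(4, -6) = -2)
Function('s')(w) = Mul(Add(-4, w), Add(7, w))
Function('Y')(L) = Mul(L, Add(3, L)) (Function('Y')(L) = Mul(Add(3, L), L) = Mul(L, Add(3, L)))
Mul(Function('s')(H), Function('Y')(-16)) = Mul(Add(-28, Pow(-2, 2), Mul(3, -2)), Mul(-16, Add(3, -16))) = Mul(Add(-28, 4, -6), Mul(-16, -13)) = Mul(-30, 208) = -6240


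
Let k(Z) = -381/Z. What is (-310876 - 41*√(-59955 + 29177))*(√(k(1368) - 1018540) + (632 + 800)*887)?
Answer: -(310876 + 41*I*√30778)*(289601952 + I*√52947797838)/228 ≈ -3.9486e+11 - 9.45e+9*I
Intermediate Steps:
(-310876 - 41*√(-59955 + 29177))*(√(k(1368) - 1018540) + (632 + 800)*887) = (-310876 - 41*√(-59955 + 29177))*(√(-381/1368 - 1018540) + (632 + 800)*887) = (-310876 - 41*√(-30778))*(√(-381*1/1368 - 1018540) + 1432*887) = (-310876 - 41*I*√30778)*(√(-127/456 - 1018540) + 1270184) = (-310876 - 41*I*√30778)*(√(-464454367/456) + 1270184) = (-310876 - 41*I*√30778)*(I*√52947797838/228 + 1270184) = (-310876 - 41*I*√30778)*(1270184 + I*√52947797838/228)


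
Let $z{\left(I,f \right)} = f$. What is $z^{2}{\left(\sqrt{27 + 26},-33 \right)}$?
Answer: $1089$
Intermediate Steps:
$z^{2}{\left(\sqrt{27 + 26},-33 \right)} = \left(-33\right)^{2} = 1089$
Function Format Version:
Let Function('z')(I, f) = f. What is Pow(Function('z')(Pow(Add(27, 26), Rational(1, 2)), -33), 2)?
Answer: 1089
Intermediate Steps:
Pow(Function('z')(Pow(Add(27, 26), Rational(1, 2)), -33), 2) = Pow(-33, 2) = 1089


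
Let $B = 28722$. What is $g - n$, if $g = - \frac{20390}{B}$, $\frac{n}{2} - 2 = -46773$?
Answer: $\frac{1343346467}{14361} \approx 93541.0$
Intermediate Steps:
$n = -93542$ ($n = 4 + 2 \left(-46773\right) = 4 - 93546 = -93542$)
$g = - \frac{10195}{14361}$ ($g = - \frac{20390}{28722} = \left(-20390\right) \frac{1}{28722} = - \frac{10195}{14361} \approx -0.70991$)
$g - n = - \frac{10195}{14361} - -93542 = - \frac{10195}{14361} + 93542 = \frac{1343346467}{14361}$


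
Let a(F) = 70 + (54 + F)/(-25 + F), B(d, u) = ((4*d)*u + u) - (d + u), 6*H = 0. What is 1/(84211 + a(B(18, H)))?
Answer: 43/3624047 ≈ 1.1865e-5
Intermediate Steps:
H = 0 (H = (⅙)*0 = 0)
B(d, u) = -d + 4*d*u (B(d, u) = (4*d*u + u) + (-d - u) = (u + 4*d*u) + (-d - u) = -d + 4*d*u)
a(F) = 70 + (54 + F)/(-25 + F)
1/(84211 + a(B(18, H))) = 1/(84211 + (-1696 + 71*(18*(-1 + 4*0)))/(-25 + 18*(-1 + 4*0))) = 1/(84211 + (-1696 + 71*(18*(-1 + 0)))/(-25 + 18*(-1 + 0))) = 1/(84211 + (-1696 + 71*(18*(-1)))/(-25 + 18*(-1))) = 1/(84211 + (-1696 + 71*(-18))/(-25 - 18)) = 1/(84211 + (-1696 - 1278)/(-43)) = 1/(84211 - 1/43*(-2974)) = 1/(84211 + 2974/43) = 1/(3624047/43) = 43/3624047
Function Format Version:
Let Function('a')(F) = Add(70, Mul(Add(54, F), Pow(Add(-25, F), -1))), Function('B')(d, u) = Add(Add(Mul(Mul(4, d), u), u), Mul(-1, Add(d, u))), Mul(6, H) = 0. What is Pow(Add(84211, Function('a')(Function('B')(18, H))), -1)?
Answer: Rational(43, 3624047) ≈ 1.1865e-5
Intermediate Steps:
H = 0 (H = Mul(Rational(1, 6), 0) = 0)
Function('B')(d, u) = Add(Mul(-1, d), Mul(4, d, u)) (Function('B')(d, u) = Add(Add(Mul(4, d, u), u), Add(Mul(-1, d), Mul(-1, u))) = Add(Add(u, Mul(4, d, u)), Add(Mul(-1, d), Mul(-1, u))) = Add(Mul(-1, d), Mul(4, d, u)))
Function('a')(F) = Add(70, Mul(Pow(Add(-25, F), -1), Add(54, F)))
Pow(Add(84211, Function('a')(Function('B')(18, H))), -1) = Pow(Add(84211, Mul(Pow(Add(-25, Mul(18, Add(-1, Mul(4, 0)))), -1), Add(-1696, Mul(71, Mul(18, Add(-1, Mul(4, 0))))))), -1) = Pow(Add(84211, Mul(Pow(Add(-25, Mul(18, Add(-1, 0))), -1), Add(-1696, Mul(71, Mul(18, Add(-1, 0)))))), -1) = Pow(Add(84211, Mul(Pow(Add(-25, Mul(18, -1)), -1), Add(-1696, Mul(71, Mul(18, -1))))), -1) = Pow(Add(84211, Mul(Pow(Add(-25, -18), -1), Add(-1696, Mul(71, -18)))), -1) = Pow(Add(84211, Mul(Pow(-43, -1), Add(-1696, -1278))), -1) = Pow(Add(84211, Mul(Rational(-1, 43), -2974)), -1) = Pow(Add(84211, Rational(2974, 43)), -1) = Pow(Rational(3624047, 43), -1) = Rational(43, 3624047)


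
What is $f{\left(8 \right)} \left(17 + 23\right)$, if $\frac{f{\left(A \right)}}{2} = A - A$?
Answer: $0$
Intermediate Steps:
$f{\left(A \right)} = 0$ ($f{\left(A \right)} = 2 \left(A - A\right) = 2 \cdot 0 = 0$)
$f{\left(8 \right)} \left(17 + 23\right) = 0 \left(17 + 23\right) = 0 \cdot 40 = 0$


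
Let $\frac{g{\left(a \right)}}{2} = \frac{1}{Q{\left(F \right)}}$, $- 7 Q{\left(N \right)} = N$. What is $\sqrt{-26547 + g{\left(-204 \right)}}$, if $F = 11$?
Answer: $\frac{i \sqrt{3212341}}{11} \approx 162.94 i$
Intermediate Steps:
$Q{\left(N \right)} = - \frac{N}{7}$
$g{\left(a \right)} = - \frac{14}{11}$ ($g{\left(a \right)} = \frac{2}{\left(- \frac{1}{7}\right) 11} = \frac{2}{- \frac{11}{7}} = 2 \left(- \frac{7}{11}\right) = - \frac{14}{11}$)
$\sqrt{-26547 + g{\left(-204 \right)}} = \sqrt{-26547 - \frac{14}{11}} = \sqrt{- \frac{292031}{11}} = \frac{i \sqrt{3212341}}{11}$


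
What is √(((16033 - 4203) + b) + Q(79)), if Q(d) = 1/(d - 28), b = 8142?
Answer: √51947223/51 ≈ 141.32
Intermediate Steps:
Q(d) = 1/(-28 + d)
√(((16033 - 4203) + b) + Q(79)) = √(((16033 - 4203) + 8142) + 1/(-28 + 79)) = √((11830 + 8142) + 1/51) = √(19972 + 1/51) = √(1018573/51) = √51947223/51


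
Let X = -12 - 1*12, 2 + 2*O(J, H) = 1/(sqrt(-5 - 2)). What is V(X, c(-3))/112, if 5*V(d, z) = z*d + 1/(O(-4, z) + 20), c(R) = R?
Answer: 36419/283052 + I*sqrt(7)/2830520 ≈ 0.12867 + 9.3472e-7*I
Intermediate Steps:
O(J, H) = -1 - I*sqrt(7)/14 (O(J, H) = -1 + 1/(2*(sqrt(-5 - 2))) = -1 + 1/(2*(sqrt(-7))) = -1 + 1/(2*((I*sqrt(7)))) = -1 + (-I*sqrt(7)/7)/2 = -1 - I*sqrt(7)/14)
X = -24 (X = -12 - 12 = -24)
V(d, z) = 1/(5*(19 - I*sqrt(7)/14)) + d*z/5 (V(d, z) = (z*d + 1/((-1 - I*sqrt(7)/14) + 20))/5 = (d*z + 1/(19 - I*sqrt(7)/14))/5 = (1/(19 - I*sqrt(7)/14) + d*z)/5 = 1/(5*(19 - I*sqrt(7)/14)) + d*z/5)
V(X, c(-3))/112 = (532/50545 + (1/5)*(-24)*(-3) + 2*I*sqrt(7)/50545)/112 = (532/50545 + 72/5 + 2*I*sqrt(7)/50545)*(1/112) = (145676/10109 + 2*I*sqrt(7)/50545)*(1/112) = 36419/283052 + I*sqrt(7)/2830520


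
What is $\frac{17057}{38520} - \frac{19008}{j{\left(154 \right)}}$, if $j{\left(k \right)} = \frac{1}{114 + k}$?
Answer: $- \frac{196226409823}{38520} \approx -5.0941 \cdot 10^{6}$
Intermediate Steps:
$\frac{17057}{38520} - \frac{19008}{j{\left(154 \right)}} = \frac{17057}{38520} - \frac{19008}{\frac{1}{114 + 154}} = 17057 \cdot \frac{1}{38520} - \frac{19008}{\frac{1}{268}} = \frac{17057}{38520} - 19008 \frac{1}{\frac{1}{268}} = \frac{17057}{38520} - 5094144 = - \frac{196226409823}{38520}$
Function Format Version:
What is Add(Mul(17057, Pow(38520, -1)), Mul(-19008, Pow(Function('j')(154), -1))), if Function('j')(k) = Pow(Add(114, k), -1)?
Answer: Rational(-196226409823, 38520) ≈ -5.0941e+6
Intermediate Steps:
Add(Mul(17057, Pow(38520, -1)), Mul(-19008, Pow(Function('j')(154), -1))) = Add(Mul(17057, Pow(38520, -1)), Mul(-19008, Pow(Pow(Add(114, 154), -1), -1))) = Add(Mul(17057, Rational(1, 38520)), Mul(-19008, Pow(Pow(268, -1), -1))) = Add(Rational(17057, 38520), Mul(-19008, Pow(Rational(1, 268), -1))) = Add(Rational(17057, 38520), Mul(-19008, 268)) = Add(Rational(17057, 38520), -5094144) = Rational(-196226409823, 38520)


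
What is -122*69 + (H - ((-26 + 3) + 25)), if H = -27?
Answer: -8447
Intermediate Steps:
-122*69 + (H - ((-26 + 3) + 25)) = -122*69 + (-27 - ((-26 + 3) + 25)) = -8418 + (-27 - (-23 + 25)) = -8418 + (-27 - 1*2) = -8418 + (-27 - 2) = -8418 - 29 = -8447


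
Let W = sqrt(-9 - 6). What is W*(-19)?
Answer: -19*I*sqrt(15) ≈ -73.587*I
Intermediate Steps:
W = I*sqrt(15) (W = sqrt(-15) = I*sqrt(15) ≈ 3.873*I)
W*(-19) = (I*sqrt(15))*(-19) = -19*I*sqrt(15)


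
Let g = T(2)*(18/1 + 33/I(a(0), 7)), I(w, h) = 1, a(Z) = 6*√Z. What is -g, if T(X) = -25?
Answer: 1275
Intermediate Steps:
g = -1275 (g = -25*(18/1 + 33/1) = -25*(18*1 + 33*1) = -25*(18 + 33) = -25*51 = -1275)
-g = -1*(-1275) = 1275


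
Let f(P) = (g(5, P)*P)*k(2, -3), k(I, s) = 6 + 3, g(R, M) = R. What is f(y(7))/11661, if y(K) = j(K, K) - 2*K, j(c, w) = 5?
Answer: -135/3887 ≈ -0.034731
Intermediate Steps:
k(I, s) = 9
y(K) = 5 - 2*K
f(P) = 45*P (f(P) = (5*P)*9 = 45*P)
f(y(7))/11661 = (45*(5 - 2*7))/11661 = (45*(5 - 14))*(1/11661) = (45*(-9))*(1/11661) = -405*1/11661 = -135/3887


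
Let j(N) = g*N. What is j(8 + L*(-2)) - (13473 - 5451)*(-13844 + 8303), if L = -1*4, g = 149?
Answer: 44452286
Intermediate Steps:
L = -4
j(N) = 149*N
j(8 + L*(-2)) - (13473 - 5451)*(-13844 + 8303) = 149*(8 - 4*(-2)) - (13473 - 5451)*(-13844 + 8303) = 149*(8 + 8) - 8022*(-5541) = 149*16 - 1*(-44449902) = 2384 + 44449902 = 44452286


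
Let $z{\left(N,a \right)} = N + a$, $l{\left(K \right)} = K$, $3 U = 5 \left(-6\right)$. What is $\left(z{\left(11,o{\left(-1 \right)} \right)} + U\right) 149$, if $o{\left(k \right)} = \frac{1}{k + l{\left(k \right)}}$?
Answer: $\frac{149}{2} \approx 74.5$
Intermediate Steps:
$U = -10$ ($U = \frac{5 \left(-6\right)}{3} = \frac{1}{3} \left(-30\right) = -10$)
$o{\left(k \right)} = \frac{1}{2 k}$ ($o{\left(k \right)} = \frac{1}{k + k} = \frac{1}{2 k}$)
$\left(z{\left(11,o{\left(-1 \right)} \right)} + U\right) 149 = \left(\left(11 + \frac{1}{2 \left(-1\right)}\right) - 10\right) 149 = \left(\left(11 + \frac{1}{2} \left(-1\right)\right) - 10\right) 149 = \left(\left(11 - \frac{1}{2}\right) - 10\right) 149 = \left(\frac{21}{2} - 10\right) 149 = \frac{1}{2} \cdot 149 = \frac{149}{2}$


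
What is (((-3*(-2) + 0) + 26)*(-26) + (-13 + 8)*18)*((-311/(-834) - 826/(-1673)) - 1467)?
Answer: 134721948961/99663 ≈ 1.3518e+6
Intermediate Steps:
(((-3*(-2) + 0) + 26)*(-26) + (-13 + 8)*18)*((-311/(-834) - 826/(-1673)) - 1467) = (((6 + 0) + 26)*(-26) - 5*18)*((-311*(-1/834) - 826*(-1/1673)) - 1467) = ((6 + 26)*(-26) - 90)*((311/834 + 118/239) - 1467) = (32*(-26) - 90)*(172741/199326 - 1467) = (-832 - 90)*(-292238501/199326) = -922*(-292238501/199326) = 134721948961/99663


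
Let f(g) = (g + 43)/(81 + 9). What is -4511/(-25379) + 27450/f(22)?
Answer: 12539822543/329927 ≈ 38008.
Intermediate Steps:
f(g) = 43/90 + g/90 (f(g) = (43 + g)/90 = (43 + g)*(1/90) = 43/90 + g/90)
-4511/(-25379) + 27450/f(22) = -4511/(-25379) + 27450/(43/90 + (1/90)*22) = -4511*(-1/25379) + 27450/(43/90 + 11/45) = 4511/25379 + 27450/(13/18) = 4511/25379 + 27450*(18/13) = 4511/25379 + 494100/13 = 12539822543/329927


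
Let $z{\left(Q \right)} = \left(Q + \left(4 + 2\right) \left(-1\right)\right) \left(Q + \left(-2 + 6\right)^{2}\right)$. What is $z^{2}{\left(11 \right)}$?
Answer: $18225$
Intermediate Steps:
$z{\left(Q \right)} = \left(-6 + Q\right) \left(16 + Q\right)$ ($z{\left(Q \right)} = \left(Q + 6 \left(-1\right)\right) \left(Q + 4^{2}\right) = \left(Q - 6\right) \left(Q + 16\right) = \left(-6 + Q\right) \left(16 + Q\right)$)
$z^{2}{\left(11 \right)} = \left(-96 + 11^{2} + 10 \cdot 11\right)^{2} = \left(-96 + 121 + 110\right)^{2} = 135^{2} = 18225$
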